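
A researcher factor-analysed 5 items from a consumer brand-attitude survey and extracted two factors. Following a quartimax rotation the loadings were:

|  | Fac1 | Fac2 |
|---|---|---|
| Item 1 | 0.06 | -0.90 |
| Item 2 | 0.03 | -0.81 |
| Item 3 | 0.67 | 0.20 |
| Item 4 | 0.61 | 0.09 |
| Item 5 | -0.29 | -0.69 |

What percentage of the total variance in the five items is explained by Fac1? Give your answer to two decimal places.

SS loadings for Fac1 = 0.06² + 0.03² + 0.67² + 0.61² + (-0.29)² = 0.9096
With 5 standardized items, total variance = 5. Proportion = 0.9096/5 = 0.1819 → 18.19%.

18.19%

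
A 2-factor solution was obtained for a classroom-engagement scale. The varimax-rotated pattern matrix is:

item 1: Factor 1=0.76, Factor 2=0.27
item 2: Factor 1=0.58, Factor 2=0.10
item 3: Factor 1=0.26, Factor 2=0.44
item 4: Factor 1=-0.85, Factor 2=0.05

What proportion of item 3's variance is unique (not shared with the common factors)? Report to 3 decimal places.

h² = 0.26² + 0.44² = 0.0676 + 0.1936 = 0.2612
Uniqueness u² = 1 − h² = 1 − 0.2612 = 0.7388

0.739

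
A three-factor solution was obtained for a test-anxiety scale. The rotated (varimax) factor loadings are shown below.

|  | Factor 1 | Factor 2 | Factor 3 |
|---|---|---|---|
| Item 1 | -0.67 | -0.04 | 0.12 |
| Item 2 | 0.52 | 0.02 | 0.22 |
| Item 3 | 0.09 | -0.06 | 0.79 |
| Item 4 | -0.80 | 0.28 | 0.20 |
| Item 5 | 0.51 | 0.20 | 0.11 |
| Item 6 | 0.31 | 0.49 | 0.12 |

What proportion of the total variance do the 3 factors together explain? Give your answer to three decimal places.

Communalities: 0.4649, 0.3192, 0.6358, 0.7584, 0.3122, 0.3506; Σh² = 2.8411.
Total variance with 6 standardized items is 6, so the solution explains 2.8411/6 = 0.4735.

0.474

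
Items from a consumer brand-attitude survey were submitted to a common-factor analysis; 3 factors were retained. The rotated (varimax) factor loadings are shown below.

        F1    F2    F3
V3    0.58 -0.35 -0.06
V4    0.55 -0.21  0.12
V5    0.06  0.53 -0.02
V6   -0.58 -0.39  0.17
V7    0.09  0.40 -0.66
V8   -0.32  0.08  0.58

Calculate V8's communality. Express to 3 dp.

0.445

h² = (-0.32)² + 0.08² + 0.58² = 0.1024 + 0.0064 + 0.3364 = 0.4452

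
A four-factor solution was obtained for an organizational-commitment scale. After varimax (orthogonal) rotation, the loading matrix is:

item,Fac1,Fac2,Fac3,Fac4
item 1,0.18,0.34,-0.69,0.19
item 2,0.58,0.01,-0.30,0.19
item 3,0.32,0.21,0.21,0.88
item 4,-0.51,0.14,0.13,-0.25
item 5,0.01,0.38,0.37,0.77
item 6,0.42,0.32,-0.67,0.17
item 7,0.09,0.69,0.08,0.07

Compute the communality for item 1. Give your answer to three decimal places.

0.660

h² = 0.18² + 0.34² + (-0.69)² + 0.19² = 0.0324 + 0.1156 + 0.4761 + 0.0361 = 0.6602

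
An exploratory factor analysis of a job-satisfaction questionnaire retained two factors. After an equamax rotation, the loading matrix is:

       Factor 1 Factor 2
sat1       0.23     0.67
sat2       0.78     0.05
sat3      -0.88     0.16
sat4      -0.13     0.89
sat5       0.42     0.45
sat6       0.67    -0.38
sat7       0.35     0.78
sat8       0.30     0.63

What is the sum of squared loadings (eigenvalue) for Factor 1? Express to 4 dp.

SS loadings for Factor 1 = 0.23² + 0.78² + (-0.88)² + (-0.13)² + 0.42² + 0.67² + 0.35² + 0.30² = 0.0529 + 0.6084 + 0.7744 + 0.0169 + 0.1764 + 0.4489 + 0.1225 + 0.0900 = 2.2904

2.2904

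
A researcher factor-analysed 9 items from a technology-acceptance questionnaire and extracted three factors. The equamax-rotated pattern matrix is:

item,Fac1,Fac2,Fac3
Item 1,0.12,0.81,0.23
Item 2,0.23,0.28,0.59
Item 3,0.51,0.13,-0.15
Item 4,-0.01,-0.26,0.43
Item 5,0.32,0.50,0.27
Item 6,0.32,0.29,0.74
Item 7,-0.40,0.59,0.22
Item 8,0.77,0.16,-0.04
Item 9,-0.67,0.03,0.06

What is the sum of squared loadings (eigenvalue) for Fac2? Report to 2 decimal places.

SS loadings for Fac2 = 0.81² + 0.28² + 0.13² + (-0.26)² + 0.50² + 0.29² + 0.59² + 0.16² + 0.03² = 0.6561 + 0.0784 + 0.0169 + 0.0676 + 0.2500 + 0.0841 + 0.3481 + 0.0256 + 0.0009 = 1.5277

1.53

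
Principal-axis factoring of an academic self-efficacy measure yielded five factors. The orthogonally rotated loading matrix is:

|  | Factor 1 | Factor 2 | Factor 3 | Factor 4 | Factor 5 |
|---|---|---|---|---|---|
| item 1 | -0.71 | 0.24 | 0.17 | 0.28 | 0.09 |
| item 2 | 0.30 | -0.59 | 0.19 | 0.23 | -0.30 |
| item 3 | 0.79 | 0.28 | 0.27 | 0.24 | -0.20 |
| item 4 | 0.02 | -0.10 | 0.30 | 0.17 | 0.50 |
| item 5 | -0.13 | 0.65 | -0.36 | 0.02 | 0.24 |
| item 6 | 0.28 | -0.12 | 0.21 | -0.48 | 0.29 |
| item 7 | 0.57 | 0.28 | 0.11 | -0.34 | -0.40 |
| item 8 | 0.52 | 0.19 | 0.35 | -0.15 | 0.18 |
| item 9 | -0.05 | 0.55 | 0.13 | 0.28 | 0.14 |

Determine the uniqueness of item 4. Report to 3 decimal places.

h² = 0.02² + (-0.10)² + 0.30² + 0.17² + 0.50² = 0.0004 + 0.0100 + 0.0900 + 0.0289 + 0.2500 = 0.3793
Uniqueness u² = 1 − h² = 1 − 0.3793 = 0.6207

0.621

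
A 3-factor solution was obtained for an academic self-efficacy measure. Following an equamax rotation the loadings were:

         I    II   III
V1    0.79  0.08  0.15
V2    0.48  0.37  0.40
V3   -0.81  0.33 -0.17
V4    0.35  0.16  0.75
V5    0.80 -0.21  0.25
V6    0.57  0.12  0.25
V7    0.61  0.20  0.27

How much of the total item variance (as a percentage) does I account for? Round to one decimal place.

42.4%

SS loadings for I = 0.79² + 0.48² + (-0.81)² + 0.35² + 0.80² + 0.57² + 0.61² = 2.9701
With 7 standardized items, total variance = 7. Proportion = 2.9701/7 = 0.4243 → 42.43%.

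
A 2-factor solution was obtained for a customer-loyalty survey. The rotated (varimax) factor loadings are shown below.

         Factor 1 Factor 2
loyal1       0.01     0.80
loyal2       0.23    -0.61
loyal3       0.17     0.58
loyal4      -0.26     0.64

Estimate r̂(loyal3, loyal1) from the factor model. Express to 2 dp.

r̂ = Σ λ_i·λ_j across factors = (0.17)(0.01) + (0.58)(0.80)
  = +0.0017 +0.4640 = 0.4657

0.47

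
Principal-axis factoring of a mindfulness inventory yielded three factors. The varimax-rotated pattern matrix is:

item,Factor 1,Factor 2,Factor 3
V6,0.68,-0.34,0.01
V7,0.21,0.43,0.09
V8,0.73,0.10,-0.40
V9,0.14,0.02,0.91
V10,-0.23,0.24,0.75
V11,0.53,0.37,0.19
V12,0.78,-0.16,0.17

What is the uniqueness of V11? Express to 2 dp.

0.55

h² = 0.53² + 0.37² + 0.19² = 0.2809 + 0.1369 + 0.0361 = 0.4539
Uniqueness u² = 1 − h² = 1 − 0.4539 = 0.5461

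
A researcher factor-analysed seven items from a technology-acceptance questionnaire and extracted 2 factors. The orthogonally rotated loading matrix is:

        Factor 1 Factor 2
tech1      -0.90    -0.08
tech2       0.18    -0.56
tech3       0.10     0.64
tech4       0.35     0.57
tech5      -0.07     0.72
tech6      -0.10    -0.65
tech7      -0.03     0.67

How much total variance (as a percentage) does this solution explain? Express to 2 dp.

49.07%

SS loadings by factor: 0.9907, 2.4443; total = 3.4350.
Total variance with 7 standardized items is 7, so the solution explains 3.4350/7 = 0.4907 = 49.07%.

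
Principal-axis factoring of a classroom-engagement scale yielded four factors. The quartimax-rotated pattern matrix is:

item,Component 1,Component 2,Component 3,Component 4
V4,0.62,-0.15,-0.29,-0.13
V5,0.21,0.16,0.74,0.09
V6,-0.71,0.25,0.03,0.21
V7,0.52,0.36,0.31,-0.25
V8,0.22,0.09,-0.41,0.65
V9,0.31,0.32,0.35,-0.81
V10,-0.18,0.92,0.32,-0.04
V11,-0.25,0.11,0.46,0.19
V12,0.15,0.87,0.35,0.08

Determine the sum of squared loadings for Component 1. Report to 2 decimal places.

1.46

SS loadings for Component 1 = 0.62² + 0.21² + (-0.71)² + 0.52² + 0.22² + 0.31² + (-0.18)² + (-0.25)² + 0.15² = 0.3844 + 0.0441 + 0.5041 + 0.2704 + 0.0484 + 0.0961 + 0.0324 + 0.0625 + 0.0225 = 1.4649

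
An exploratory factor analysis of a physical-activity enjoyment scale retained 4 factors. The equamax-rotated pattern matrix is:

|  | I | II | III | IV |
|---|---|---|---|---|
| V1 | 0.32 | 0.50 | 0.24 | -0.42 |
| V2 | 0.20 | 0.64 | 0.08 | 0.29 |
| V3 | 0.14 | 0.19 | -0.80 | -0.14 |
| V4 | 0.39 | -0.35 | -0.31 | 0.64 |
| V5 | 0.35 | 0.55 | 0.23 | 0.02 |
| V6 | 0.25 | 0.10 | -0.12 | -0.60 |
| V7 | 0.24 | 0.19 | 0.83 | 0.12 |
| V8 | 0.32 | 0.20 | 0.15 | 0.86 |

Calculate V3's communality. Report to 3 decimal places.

h² = 0.14² + 0.19² + (-0.80)² + (-0.14)² = 0.0196 + 0.0361 + 0.6400 + 0.0196 = 0.7153

0.715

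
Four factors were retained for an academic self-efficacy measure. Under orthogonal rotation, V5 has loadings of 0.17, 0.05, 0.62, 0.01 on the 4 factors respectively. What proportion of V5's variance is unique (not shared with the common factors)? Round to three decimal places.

0.584

h² = 0.17² + 0.05² + 0.62² + 0.01² = 0.0289 + 0.0025 + 0.3844 + 0.0001 = 0.4159
Uniqueness u² = 1 − h² = 1 − 0.4159 = 0.5841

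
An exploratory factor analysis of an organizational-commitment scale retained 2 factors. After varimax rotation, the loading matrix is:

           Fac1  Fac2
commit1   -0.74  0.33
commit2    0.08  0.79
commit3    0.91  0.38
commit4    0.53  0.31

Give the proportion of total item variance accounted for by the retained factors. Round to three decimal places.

0.659

SS loadings by factor: 1.6630, 0.9735; total = 2.6365.
Total variance with 4 standardized items is 4, so the solution explains 2.6365/4 = 0.6591.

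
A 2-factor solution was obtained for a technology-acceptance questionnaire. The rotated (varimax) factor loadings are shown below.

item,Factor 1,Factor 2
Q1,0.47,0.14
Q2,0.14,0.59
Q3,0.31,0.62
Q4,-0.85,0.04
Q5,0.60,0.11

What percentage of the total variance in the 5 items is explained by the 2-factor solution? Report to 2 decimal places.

Communalities: 0.2405, 0.3677, 0.4805, 0.7241, 0.3721; Σh² = 2.1849.
Total variance with 5 standardized items is 5, so the solution explains 2.1849/5 = 0.4370 = 43.70%.

43.70%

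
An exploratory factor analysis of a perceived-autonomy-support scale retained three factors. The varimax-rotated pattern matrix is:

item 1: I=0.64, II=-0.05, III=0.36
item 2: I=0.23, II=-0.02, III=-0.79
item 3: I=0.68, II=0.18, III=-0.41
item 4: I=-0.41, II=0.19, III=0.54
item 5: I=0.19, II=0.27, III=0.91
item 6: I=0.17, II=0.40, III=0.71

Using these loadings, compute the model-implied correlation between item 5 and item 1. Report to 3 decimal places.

0.436

r̂ = Σ λ_i·λ_j across factors = (0.19)(0.64) + (0.27)(-0.05) + (0.91)(0.36)
  = +0.1216 -0.0135 +0.3276 = 0.4357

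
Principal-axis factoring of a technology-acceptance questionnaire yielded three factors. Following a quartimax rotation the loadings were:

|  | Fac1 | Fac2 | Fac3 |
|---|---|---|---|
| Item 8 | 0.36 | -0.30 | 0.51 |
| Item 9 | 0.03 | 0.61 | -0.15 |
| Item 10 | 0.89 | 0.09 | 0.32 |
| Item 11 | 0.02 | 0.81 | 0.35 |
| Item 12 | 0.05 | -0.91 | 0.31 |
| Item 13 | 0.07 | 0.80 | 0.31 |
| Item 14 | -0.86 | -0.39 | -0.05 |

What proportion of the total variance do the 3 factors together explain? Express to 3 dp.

SS loadings by factor: 1.6700, 2.7465, 0.7022; total = 5.1187.
Total variance with 7 standardized items is 7, so the solution explains 5.1187/7 = 0.7312.

0.731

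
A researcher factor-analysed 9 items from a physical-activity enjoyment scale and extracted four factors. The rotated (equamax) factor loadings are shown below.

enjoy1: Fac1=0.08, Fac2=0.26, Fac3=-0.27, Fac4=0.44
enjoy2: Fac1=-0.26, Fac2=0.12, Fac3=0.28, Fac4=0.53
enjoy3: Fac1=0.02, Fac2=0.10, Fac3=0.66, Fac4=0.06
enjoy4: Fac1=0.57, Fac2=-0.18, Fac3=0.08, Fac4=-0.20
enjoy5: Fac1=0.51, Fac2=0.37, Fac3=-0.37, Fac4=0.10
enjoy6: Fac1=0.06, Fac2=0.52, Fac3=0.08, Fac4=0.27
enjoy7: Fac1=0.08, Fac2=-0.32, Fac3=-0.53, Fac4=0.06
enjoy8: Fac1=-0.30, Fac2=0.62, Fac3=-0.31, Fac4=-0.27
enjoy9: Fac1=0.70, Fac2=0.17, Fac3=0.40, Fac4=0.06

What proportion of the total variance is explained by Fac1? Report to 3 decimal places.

0.139

SS loadings for Fac1 = 0.08² + (-0.26)² + 0.02² + 0.57² + 0.51² + 0.06² + 0.08² + (-0.30)² + 0.70² = 1.2494
Proportion of variance = 1.2494 / 9 = 0.1388.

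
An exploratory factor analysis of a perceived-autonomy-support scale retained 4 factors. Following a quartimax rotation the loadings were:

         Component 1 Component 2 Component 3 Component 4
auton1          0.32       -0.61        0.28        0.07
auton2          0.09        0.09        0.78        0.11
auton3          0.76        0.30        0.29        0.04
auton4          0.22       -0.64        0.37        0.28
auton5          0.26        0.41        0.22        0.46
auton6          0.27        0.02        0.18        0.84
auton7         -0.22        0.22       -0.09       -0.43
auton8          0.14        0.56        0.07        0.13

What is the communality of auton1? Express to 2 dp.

h² = 0.32² + (-0.61)² + 0.28² + 0.07² = 0.1024 + 0.3721 + 0.0784 + 0.0049 = 0.5578

0.56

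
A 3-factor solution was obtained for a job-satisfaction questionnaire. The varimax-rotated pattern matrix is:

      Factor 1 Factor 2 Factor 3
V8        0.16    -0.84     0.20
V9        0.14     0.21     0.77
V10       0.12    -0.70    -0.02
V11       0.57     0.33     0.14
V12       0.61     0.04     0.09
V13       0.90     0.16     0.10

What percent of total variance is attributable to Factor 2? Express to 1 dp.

22.9%

SS loadings for Factor 2 = (-0.84)² + 0.21² + (-0.70)² + 0.33² + 0.04² + 0.16² = 1.3758
With 6 standardized items, total variance = 6. Proportion = 1.3758/6 = 0.2293 → 22.93%.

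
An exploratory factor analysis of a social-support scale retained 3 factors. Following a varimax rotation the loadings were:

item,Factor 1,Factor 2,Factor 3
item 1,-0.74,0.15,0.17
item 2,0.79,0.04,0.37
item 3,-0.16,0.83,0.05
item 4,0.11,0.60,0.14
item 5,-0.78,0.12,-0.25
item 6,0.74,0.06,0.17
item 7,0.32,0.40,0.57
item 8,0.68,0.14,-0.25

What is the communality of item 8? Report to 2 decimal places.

h² = 0.68² + 0.14² + (-0.25)² = 0.4624 + 0.0196 + 0.0625 = 0.5445

0.54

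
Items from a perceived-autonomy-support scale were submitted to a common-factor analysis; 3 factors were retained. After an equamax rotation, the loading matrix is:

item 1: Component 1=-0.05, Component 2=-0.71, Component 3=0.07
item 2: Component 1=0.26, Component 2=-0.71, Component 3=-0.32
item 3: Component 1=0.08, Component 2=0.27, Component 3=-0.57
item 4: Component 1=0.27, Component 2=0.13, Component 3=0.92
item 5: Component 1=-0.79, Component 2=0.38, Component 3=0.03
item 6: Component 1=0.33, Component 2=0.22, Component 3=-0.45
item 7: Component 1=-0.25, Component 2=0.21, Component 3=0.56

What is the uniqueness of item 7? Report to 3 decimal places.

0.580

h² = (-0.25)² + 0.21² + 0.56² = 0.0625 + 0.0441 + 0.3136 = 0.4202
Uniqueness u² = 1 − h² = 1 − 0.4202 = 0.5798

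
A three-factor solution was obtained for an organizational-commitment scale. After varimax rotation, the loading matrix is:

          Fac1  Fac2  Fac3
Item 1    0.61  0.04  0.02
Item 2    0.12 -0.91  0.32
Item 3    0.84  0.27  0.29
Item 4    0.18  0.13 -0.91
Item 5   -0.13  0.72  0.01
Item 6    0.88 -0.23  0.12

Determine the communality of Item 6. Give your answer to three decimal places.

h² = 0.88² + (-0.23)² + 0.12² = 0.7744 + 0.0529 + 0.0144 = 0.8417

0.842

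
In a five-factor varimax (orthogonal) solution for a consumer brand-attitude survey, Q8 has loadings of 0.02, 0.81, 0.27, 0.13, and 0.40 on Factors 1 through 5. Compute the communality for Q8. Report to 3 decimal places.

0.906

h² = 0.02² + 0.81² + 0.27² + 0.13² + 0.40² = 0.0004 + 0.6561 + 0.0729 + 0.0169 + 0.1600 = 0.9063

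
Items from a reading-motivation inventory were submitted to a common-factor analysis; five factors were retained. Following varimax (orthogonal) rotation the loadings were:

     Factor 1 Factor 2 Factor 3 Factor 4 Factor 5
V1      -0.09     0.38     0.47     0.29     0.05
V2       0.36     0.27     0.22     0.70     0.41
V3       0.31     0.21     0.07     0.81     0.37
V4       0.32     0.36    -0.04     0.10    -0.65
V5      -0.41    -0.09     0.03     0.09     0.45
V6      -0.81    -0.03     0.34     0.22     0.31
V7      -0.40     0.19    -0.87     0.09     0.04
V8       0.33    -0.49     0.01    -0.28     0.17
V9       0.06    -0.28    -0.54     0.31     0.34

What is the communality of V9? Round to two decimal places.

0.59

h² = 0.06² + (-0.28)² + (-0.54)² + 0.31² + 0.34² = 0.0036 + 0.0784 + 0.2916 + 0.0961 + 0.1156 = 0.5853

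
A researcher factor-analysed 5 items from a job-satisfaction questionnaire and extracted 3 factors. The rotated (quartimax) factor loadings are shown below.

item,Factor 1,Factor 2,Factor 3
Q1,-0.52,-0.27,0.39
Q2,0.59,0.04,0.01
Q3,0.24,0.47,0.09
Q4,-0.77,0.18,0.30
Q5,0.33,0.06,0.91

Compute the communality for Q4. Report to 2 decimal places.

0.72

h² = (-0.77)² + 0.18² + 0.30² = 0.5929 + 0.0324 + 0.0900 = 0.7153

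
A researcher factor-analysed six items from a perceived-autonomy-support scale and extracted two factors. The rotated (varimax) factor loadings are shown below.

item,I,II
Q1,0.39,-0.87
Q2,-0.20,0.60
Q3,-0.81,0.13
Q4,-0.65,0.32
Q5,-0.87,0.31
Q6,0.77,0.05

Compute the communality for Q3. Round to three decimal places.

0.673

h² = (-0.81)² + 0.13² = 0.6561 + 0.0169 = 0.6730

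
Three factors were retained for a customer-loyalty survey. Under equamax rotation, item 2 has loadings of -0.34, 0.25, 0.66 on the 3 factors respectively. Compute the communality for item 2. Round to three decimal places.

h² = (-0.34)² + 0.25² + 0.66² = 0.1156 + 0.0625 + 0.4356 = 0.6137

0.614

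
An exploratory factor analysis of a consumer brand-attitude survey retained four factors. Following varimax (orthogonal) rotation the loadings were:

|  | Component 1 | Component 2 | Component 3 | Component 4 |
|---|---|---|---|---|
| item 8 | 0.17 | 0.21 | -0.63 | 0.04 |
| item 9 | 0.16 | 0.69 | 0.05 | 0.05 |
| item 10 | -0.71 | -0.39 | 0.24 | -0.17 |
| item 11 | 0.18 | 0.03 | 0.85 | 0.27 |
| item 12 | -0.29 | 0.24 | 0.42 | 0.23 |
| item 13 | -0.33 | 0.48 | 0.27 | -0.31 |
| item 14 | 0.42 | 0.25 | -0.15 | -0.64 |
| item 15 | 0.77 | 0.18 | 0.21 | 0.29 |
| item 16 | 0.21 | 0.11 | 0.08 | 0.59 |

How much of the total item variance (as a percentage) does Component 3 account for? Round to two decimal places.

SS loadings for Component 3 = (-0.63)² + 0.05² + 0.24² + 0.85² + 0.42² + 0.27² + (-0.15)² + 0.21² + 0.08² = 1.5018
With 9 standardized items, total variance = 9. Proportion = 1.5018/9 = 0.1669 → 16.69%.

16.69%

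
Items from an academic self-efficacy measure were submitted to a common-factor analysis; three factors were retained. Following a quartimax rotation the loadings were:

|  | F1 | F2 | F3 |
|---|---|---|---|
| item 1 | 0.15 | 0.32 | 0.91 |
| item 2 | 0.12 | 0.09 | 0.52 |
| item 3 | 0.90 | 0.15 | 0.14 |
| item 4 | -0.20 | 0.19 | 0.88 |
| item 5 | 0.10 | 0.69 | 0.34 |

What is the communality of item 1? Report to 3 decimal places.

h² = 0.15² + 0.32² + 0.91² = 0.0225 + 0.1024 + 0.8281 = 0.9530

0.953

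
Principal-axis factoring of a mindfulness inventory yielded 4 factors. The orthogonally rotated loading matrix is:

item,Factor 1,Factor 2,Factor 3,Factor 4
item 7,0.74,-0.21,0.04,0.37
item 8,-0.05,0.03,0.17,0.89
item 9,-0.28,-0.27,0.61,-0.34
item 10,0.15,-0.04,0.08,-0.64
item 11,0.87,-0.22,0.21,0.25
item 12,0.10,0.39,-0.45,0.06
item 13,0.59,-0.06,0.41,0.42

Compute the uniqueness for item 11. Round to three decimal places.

0.088

h² = 0.87² + (-0.22)² + 0.21² + 0.25² = 0.7569 + 0.0484 + 0.0441 + 0.0625 = 0.9119
Uniqueness u² = 1 − h² = 1 − 0.9119 = 0.0881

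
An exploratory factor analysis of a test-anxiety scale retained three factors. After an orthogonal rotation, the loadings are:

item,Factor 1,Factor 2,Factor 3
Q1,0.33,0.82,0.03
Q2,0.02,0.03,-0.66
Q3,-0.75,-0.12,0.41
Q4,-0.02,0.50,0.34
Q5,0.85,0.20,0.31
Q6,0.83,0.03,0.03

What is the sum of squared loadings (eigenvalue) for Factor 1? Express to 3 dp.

2.084

SS loadings for Factor 1 = 0.33² + 0.02² + (-0.75)² + (-0.02)² + 0.85² + 0.83² = 0.1089 + 0.0004 + 0.5625 + 0.0004 + 0.7225 + 0.6889 = 2.0836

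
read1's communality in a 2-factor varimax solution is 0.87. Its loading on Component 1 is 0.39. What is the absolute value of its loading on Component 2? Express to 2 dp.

Under orthogonal rotation h² = Σλ², so λ_Component 2² = h² − (0.1521) = 0.87 − 0.1521 = 0.7179.
|λ| = √0.7179 = 0.8473.

0.85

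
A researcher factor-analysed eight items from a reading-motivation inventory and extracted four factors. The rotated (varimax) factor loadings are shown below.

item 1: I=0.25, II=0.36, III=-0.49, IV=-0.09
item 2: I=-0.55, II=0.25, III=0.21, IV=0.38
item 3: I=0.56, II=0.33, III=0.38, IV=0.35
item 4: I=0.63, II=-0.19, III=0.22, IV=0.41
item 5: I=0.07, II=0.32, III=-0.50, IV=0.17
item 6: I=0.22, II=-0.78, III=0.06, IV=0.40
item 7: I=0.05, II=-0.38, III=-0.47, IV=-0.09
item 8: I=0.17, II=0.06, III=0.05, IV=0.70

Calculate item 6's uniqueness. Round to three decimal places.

h² = 0.22² + (-0.78)² + 0.06² + 0.40² = 0.0484 + 0.6084 + 0.0036 + 0.1600 = 0.8204
Uniqueness u² = 1 − h² = 1 − 0.8204 = 0.1796

0.180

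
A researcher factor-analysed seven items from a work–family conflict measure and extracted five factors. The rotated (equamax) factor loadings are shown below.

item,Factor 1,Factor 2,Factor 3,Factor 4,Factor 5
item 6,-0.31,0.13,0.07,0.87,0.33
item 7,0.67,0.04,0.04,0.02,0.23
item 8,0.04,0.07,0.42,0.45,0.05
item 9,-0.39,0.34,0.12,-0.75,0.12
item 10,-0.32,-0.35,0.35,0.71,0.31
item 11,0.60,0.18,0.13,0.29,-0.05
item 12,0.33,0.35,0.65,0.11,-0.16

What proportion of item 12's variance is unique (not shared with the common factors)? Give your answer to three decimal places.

h² = 0.33² + 0.35² + 0.65² + 0.11² + (-0.16)² = 0.1089 + 0.1225 + 0.4225 + 0.0121 + 0.0256 = 0.6916
Uniqueness u² = 1 − h² = 1 − 0.6916 = 0.3084

0.308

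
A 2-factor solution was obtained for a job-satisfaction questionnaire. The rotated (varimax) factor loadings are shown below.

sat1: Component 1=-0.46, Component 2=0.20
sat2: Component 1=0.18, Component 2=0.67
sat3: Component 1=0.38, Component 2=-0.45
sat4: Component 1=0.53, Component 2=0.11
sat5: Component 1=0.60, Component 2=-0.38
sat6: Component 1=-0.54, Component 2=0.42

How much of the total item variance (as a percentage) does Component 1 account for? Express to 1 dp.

SS loadings for Component 1 = (-0.46)² + 0.18² + 0.38² + 0.53² + 0.60² + (-0.54)² = 1.3209
With 6 standardized items, total variance = 6. Proportion = 1.3209/6 = 0.2201 → 22.02%.

22.0%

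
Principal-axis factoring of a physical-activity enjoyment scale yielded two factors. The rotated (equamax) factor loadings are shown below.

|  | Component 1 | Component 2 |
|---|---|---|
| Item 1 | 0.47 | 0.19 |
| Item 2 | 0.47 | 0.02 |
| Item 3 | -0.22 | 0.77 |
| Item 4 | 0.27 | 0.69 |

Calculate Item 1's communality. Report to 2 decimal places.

h² = 0.47² + 0.19² = 0.2209 + 0.0361 = 0.2570

0.26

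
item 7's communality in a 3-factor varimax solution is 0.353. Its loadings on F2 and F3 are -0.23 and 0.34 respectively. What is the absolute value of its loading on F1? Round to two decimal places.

Under orthogonal rotation h² = Σλ², so λ_F1² = h² − (0.1685) = 0.353 − 0.1685 = 0.1845.
|λ| = √0.1845 = 0.4295.

0.43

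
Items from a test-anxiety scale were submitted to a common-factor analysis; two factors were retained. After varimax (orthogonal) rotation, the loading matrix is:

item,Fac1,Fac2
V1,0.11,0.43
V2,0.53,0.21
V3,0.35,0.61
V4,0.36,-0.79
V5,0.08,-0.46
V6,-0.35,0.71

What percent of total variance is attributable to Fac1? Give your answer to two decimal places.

SS loadings for Fac1 = 0.11² + 0.53² + 0.35² + 0.36² + 0.08² + (-0.35)² = 0.6740
With 6 standardized items, total variance = 6. Proportion = 0.6740/6 = 0.1123 → 11.23%.

11.23%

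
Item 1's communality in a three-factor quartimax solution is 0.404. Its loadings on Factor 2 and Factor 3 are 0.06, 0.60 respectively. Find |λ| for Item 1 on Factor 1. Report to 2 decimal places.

Under orthogonal rotation h² = Σλ², so λ_Factor 1² = h² − (0.3636) = 0.404 − 0.3636 = 0.0404.
|λ| = √0.0404 = 0.2010.

0.20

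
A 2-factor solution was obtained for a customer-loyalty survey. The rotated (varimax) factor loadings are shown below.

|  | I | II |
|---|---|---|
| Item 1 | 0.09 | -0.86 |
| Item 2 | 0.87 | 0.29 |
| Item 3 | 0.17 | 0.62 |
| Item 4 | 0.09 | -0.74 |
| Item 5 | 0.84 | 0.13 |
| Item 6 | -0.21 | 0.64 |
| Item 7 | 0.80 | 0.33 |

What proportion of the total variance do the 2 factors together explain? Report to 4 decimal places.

Communalities: 0.7477, 0.8410, 0.4133, 0.5557, 0.7225, 0.4537, 0.7489; Σh² = 4.4828.
Total variance with 7 standardized items is 7, so the solution explains 4.4828/7 = 0.6404.

0.6404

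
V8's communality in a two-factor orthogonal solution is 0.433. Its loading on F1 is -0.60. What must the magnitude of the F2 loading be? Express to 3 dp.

0.270

Under orthogonal rotation h² = Σλ², so λ_F2² = h² − (0.3600) = 0.433 − 0.3600 = 0.0730.
|λ| = √0.0730 = 0.2702.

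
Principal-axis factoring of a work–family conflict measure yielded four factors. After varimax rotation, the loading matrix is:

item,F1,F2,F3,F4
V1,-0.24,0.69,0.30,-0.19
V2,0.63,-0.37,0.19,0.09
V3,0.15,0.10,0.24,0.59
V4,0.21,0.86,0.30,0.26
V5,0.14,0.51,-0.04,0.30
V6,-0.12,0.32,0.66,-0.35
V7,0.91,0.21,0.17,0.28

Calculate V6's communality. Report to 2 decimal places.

0.67

h² = (-0.12)² + 0.32² + 0.66² + (-0.35)² = 0.0144 + 0.1024 + 0.4356 + 0.1225 = 0.6749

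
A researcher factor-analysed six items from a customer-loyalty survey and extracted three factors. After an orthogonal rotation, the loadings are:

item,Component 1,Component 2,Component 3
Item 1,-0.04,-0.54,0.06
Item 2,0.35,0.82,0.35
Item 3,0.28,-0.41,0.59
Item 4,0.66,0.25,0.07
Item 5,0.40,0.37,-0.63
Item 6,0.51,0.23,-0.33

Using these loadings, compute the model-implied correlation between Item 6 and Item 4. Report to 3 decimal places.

r̂ = Σ λ_i·λ_j across factors = (0.51)(0.66) + (0.23)(0.25) + (-0.33)(0.07)
  = +0.3366 +0.0575 -0.0231 = 0.3710

0.371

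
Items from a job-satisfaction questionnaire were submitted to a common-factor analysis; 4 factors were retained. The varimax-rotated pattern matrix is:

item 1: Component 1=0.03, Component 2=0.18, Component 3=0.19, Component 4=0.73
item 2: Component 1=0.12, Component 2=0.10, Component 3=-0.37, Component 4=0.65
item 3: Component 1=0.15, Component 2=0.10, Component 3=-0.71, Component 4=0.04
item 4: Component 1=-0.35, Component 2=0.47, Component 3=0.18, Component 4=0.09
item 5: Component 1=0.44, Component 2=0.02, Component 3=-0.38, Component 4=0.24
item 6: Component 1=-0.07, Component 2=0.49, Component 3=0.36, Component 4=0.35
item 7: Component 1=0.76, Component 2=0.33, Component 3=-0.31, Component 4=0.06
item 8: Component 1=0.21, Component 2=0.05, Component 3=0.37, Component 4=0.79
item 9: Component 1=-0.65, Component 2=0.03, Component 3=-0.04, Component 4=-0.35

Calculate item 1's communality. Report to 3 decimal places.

0.602

h² = 0.03² + 0.18² + 0.19² + 0.73² = 0.0009 + 0.0324 + 0.0361 + 0.5329 = 0.6023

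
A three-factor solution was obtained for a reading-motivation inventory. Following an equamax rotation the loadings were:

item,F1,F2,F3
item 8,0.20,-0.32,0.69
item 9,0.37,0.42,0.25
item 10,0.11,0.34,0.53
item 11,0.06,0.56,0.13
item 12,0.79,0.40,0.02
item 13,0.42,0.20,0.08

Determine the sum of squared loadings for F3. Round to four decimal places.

SS loadings for F3 = 0.69² + 0.25² + 0.53² + 0.13² + 0.02² + 0.08² = 0.4761 + 0.0625 + 0.2809 + 0.0169 + 0.0004 + 0.0064 = 0.8432

0.8432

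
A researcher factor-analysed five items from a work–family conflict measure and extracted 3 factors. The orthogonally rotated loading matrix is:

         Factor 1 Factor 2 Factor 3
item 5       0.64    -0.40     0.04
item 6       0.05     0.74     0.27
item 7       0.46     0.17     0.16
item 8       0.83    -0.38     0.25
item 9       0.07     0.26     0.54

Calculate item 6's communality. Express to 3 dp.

h² = 0.05² + 0.74² + 0.27² = 0.0025 + 0.5476 + 0.0729 = 0.6230

0.623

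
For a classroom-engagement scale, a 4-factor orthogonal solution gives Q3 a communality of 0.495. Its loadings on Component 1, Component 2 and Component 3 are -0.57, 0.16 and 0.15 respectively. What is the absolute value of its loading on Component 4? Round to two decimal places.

0.35

Under orthogonal rotation h² = Σλ², so λ_Component 4² = h² − (0.3730) = 0.495 − 0.3730 = 0.1220.
|λ| = √0.1220 = 0.3493.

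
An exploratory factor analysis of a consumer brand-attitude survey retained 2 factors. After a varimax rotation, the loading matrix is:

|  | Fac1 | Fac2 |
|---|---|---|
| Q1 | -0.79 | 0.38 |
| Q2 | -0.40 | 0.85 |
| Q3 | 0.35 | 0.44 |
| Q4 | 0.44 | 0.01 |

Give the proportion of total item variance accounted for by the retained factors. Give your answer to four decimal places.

SS loadings by factor: 1.1002, 1.0606; total = 2.1608.
Total variance with 4 standardized items is 4, so the solution explains 2.1608/4 = 0.5402.

0.5402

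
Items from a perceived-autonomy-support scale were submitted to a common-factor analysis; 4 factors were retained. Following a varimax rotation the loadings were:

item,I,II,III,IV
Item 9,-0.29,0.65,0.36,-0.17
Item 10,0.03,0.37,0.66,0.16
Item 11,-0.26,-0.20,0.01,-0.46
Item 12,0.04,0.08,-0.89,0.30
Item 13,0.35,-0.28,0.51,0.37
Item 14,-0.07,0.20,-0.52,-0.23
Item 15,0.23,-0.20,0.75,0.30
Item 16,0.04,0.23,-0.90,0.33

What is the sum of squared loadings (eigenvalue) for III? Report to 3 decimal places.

SS loadings for III = 0.36² + 0.66² + 0.01² + (-0.89)² + 0.51² + (-0.52)² + 0.75² + (-0.90)² = 0.1296 + 0.4356 + 0.0001 + 0.7921 + 0.2601 + 0.2704 + 0.5625 + 0.8100 = 3.2604

3.260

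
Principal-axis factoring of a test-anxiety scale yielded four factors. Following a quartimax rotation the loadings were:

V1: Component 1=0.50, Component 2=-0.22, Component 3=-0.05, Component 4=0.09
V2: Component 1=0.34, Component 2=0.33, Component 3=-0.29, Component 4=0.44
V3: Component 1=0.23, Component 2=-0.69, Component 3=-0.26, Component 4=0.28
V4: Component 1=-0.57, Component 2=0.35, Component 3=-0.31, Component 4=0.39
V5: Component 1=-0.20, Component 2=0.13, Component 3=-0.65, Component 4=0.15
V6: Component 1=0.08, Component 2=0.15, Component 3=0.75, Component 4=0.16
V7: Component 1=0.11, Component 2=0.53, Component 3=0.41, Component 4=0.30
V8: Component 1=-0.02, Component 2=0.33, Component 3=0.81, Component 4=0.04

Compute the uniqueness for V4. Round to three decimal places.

0.304

h² = (-0.57)² + 0.35² + (-0.31)² + 0.39² = 0.3249 + 0.1225 + 0.0961 + 0.1521 = 0.6956
Uniqueness u² = 1 − h² = 1 − 0.6956 = 0.3044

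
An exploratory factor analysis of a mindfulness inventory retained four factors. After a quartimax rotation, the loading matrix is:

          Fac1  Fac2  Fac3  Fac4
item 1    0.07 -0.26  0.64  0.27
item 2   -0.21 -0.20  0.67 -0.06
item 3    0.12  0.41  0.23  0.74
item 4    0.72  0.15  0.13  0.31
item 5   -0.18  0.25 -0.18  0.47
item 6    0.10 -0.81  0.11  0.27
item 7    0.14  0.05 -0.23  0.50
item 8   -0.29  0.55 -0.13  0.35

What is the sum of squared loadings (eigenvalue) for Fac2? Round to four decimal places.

SS loadings for Fac2 = (-0.26)² + (-0.20)² + 0.41² + 0.15² + 0.25² + (-0.81)² + 0.05² + 0.55² = 0.0676 + 0.0400 + 0.1681 + 0.0225 + 0.0625 + 0.6561 + 0.0025 + 0.3025 = 1.3218

1.3218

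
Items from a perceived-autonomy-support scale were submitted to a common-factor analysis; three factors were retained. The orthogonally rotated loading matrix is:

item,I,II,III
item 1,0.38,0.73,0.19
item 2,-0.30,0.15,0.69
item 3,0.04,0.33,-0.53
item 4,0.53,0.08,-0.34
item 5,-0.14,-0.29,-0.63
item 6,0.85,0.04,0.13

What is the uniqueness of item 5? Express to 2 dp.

h² = (-0.14)² + (-0.29)² + (-0.63)² = 0.0196 + 0.0841 + 0.3969 = 0.5006
Uniqueness u² = 1 − h² = 1 − 0.5006 = 0.4994

0.50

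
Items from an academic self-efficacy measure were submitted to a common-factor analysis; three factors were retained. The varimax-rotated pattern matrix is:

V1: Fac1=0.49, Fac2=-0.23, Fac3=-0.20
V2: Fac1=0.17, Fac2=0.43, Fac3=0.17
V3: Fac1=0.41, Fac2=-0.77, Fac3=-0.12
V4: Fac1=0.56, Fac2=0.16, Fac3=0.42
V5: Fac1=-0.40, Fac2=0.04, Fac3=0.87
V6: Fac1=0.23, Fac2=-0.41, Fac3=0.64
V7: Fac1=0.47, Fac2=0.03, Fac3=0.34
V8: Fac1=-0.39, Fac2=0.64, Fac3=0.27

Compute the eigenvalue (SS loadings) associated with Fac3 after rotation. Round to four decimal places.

1.6147

SS loadings for Fac3 = (-0.20)² + 0.17² + (-0.12)² + 0.42² + 0.87² + 0.64² + 0.34² + 0.27² = 0.0400 + 0.0289 + 0.0144 + 0.1764 + 0.7569 + 0.4096 + 0.1156 + 0.0729 = 1.6147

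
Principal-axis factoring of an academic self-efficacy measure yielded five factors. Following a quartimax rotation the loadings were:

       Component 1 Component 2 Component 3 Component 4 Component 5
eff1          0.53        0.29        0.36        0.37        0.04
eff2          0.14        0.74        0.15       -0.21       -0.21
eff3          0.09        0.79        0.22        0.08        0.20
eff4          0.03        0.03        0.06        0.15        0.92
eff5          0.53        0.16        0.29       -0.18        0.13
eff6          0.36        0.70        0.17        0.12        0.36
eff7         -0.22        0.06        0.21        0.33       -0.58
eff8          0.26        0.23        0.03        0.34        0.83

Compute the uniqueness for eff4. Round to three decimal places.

0.126

h² = 0.03² + 0.03² + 0.06² + 0.15² + 0.92² = 0.0009 + 0.0009 + 0.0036 + 0.0225 + 0.8464 = 0.8743
Uniqueness u² = 1 − h² = 1 − 0.8743 = 0.1257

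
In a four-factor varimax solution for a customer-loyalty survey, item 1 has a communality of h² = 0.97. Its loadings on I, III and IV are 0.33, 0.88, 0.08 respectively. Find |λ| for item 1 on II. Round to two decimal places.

Under orthogonal rotation h² = Σλ², so λ_II² = h² − (0.8897) = 0.97 − 0.8897 = 0.0803.
|λ| = √0.0803 = 0.2834.

0.28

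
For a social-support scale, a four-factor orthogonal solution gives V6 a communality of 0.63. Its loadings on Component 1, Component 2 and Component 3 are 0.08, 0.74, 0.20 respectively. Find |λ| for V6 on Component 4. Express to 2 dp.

Under orthogonal rotation h² = Σλ², so λ_Component 4² = h² − (0.5940) = 0.63 − 0.5940 = 0.0360.
|λ| = √0.0360 = 0.1897.

0.19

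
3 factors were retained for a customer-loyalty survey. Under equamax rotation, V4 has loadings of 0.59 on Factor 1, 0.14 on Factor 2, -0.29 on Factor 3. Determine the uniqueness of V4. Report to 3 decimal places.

h² = 0.59² + 0.14² + (-0.29)² = 0.3481 + 0.0196 + 0.0841 = 0.4518
Uniqueness u² = 1 − h² = 1 − 0.4518 = 0.5482

0.548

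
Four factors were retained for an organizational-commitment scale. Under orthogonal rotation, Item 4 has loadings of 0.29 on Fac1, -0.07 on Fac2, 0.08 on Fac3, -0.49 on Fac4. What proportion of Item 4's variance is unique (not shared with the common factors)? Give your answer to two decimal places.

h² = 0.29² + (-0.07)² + 0.08² + (-0.49)² = 0.0841 + 0.0049 + 0.0064 + 0.2401 = 0.3355
Uniqueness u² = 1 − h² = 1 − 0.3355 = 0.6645

0.66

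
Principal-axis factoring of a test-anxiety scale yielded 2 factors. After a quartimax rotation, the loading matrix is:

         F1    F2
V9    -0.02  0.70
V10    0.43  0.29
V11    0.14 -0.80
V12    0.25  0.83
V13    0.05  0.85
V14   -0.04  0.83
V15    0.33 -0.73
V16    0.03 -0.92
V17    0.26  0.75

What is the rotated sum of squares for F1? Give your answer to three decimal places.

0.449

SS loadings for F1 = (-0.02)² + 0.43² + 0.14² + 0.25² + 0.05² + (-0.04)² + 0.33² + 0.03² + 0.26² = 0.0004 + 0.1849 + 0.0196 + 0.0625 + 0.0025 + 0.0016 + 0.1089 + 0.0009 + 0.0676 = 0.4489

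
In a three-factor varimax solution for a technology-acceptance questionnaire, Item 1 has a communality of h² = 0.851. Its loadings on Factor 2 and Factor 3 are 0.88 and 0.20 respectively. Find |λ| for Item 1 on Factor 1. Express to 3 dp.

0.191

Under orthogonal rotation h² = Σλ², so λ_Factor 1² = h² − (0.8144) = 0.851 − 0.8144 = 0.0366.
|λ| = √0.0366 = 0.1913.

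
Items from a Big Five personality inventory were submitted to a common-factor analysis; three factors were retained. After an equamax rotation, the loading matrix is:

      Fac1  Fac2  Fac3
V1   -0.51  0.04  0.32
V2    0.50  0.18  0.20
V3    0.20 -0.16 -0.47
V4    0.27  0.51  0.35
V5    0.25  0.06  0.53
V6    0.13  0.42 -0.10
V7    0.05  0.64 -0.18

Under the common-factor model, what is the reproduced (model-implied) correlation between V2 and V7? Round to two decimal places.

0.10

r̂ = Σ λ_i·λ_j across factors = (0.50)(0.05) + (0.18)(0.64) + (0.20)(-0.18)
  = +0.0250 +0.1152 -0.0360 = 0.1042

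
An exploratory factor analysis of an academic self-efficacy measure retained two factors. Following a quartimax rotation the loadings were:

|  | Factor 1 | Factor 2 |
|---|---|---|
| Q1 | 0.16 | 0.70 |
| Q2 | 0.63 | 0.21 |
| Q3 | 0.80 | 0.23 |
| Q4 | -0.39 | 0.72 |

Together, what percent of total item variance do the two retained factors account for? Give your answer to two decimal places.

Communalities: 0.5156, 0.4410, 0.6929, 0.6705; Σh² = 2.3200.
Total variance with 4 standardized items is 4, so the solution explains 2.3200/4 = 0.5800 = 58.00%.

58.00%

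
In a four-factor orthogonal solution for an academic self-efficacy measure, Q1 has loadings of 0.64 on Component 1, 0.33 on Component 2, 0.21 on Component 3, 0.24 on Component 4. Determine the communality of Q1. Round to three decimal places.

h² = 0.64² + 0.33² + 0.21² + 0.24² = 0.4096 + 0.1089 + 0.0441 + 0.0576 = 0.6202

0.620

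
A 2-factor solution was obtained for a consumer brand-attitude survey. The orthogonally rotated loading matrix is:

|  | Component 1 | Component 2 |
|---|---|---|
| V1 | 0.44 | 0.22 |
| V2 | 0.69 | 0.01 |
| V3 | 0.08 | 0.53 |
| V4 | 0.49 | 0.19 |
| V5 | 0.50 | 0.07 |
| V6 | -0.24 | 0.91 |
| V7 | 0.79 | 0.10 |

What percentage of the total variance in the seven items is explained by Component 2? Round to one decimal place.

SS loadings for Component 2 = 0.22² + 0.01² + 0.53² + 0.19² + 0.07² + 0.91² + 0.10² = 1.2085
With 7 standardized items, total variance = 7. Proportion = 1.2085/7 = 0.1726 → 17.26%.

17.3%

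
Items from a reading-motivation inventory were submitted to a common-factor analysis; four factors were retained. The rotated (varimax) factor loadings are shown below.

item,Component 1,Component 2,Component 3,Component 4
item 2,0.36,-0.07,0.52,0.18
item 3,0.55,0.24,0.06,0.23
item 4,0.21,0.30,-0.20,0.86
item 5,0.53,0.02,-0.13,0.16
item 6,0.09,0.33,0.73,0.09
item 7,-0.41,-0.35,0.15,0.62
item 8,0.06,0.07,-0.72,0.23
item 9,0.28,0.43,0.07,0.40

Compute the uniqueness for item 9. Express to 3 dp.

h² = 0.28² + 0.43² + 0.07² + 0.40² = 0.0784 + 0.1849 + 0.0049 + 0.1600 = 0.4282
Uniqueness u² = 1 − h² = 1 − 0.4282 = 0.5718

0.572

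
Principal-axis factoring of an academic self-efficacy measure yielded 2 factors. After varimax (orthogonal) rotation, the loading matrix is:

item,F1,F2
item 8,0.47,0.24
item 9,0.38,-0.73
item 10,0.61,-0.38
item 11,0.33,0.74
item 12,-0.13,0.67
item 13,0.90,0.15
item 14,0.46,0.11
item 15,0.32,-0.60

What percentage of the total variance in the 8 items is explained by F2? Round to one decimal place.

SS loadings for F2 = 0.24² + (-0.73)² + (-0.38)² + 0.74² + 0.67² + 0.15² + 0.11² + (-0.60)² = 2.1260
With 8 standardized items, total variance = 8. Proportion = 2.1260/8 = 0.2657 → 26.57%.

26.6%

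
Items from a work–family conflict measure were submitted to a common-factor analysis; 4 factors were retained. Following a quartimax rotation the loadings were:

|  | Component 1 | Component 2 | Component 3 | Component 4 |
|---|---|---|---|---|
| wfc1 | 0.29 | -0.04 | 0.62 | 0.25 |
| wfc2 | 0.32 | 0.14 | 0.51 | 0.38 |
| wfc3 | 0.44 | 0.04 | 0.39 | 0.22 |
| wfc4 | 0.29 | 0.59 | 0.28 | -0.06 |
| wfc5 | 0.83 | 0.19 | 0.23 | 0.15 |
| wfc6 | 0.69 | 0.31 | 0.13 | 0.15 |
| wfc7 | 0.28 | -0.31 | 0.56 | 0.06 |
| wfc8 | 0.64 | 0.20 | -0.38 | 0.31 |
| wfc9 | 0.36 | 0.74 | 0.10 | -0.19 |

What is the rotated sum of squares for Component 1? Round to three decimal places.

2.247

SS loadings for Component 1 = 0.29² + 0.32² + 0.44² + 0.29² + 0.83² + 0.69² + 0.28² + 0.64² + 0.36² = 0.0841 + 0.1024 + 0.1936 + 0.0841 + 0.6889 + 0.4761 + 0.0784 + 0.4096 + 0.1296 = 2.2468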